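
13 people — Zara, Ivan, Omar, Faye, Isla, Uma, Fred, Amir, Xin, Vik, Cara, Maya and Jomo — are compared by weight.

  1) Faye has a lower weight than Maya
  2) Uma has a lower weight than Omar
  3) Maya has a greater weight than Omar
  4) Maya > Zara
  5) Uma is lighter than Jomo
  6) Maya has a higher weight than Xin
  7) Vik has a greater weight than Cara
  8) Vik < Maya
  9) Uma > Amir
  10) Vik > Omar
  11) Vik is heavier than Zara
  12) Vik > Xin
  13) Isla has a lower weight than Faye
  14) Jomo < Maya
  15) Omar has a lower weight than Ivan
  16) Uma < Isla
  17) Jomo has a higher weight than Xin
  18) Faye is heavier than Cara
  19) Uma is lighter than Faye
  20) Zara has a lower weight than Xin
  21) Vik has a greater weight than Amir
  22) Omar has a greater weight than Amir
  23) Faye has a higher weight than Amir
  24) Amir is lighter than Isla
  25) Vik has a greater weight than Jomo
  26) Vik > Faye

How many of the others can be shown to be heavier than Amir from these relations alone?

From Amir the given relations immediately reach Uma, Isla, Omar, Faye, Vik.
From those, Ivan, Jomo, Maya — 8 in total.
No other element is forced above Amir by the given relations, so the count is 8.

8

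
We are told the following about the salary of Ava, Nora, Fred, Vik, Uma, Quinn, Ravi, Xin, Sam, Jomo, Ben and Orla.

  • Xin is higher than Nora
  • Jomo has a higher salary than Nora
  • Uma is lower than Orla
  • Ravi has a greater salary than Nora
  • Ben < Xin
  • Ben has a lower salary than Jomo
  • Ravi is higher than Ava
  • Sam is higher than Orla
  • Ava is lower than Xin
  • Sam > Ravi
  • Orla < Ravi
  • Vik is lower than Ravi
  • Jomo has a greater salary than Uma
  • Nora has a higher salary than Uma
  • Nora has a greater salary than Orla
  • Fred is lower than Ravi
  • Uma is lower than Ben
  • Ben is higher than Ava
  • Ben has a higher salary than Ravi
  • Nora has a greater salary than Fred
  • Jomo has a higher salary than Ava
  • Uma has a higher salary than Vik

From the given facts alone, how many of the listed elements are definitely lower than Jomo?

From Jomo the given relations immediately reach Ava, Uma, Nora, Ben.
From those, Fred, Vik, Orla, Ravi — 8 in total.
Nothing else is reachable below Jomo; 8 in all.

8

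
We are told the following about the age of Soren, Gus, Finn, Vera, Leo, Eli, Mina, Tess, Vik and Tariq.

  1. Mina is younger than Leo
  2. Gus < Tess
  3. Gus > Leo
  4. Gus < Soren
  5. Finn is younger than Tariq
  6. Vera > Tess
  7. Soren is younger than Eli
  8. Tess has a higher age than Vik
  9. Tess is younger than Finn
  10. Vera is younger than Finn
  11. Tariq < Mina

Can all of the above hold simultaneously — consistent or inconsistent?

inconsistent

We have Gus < Tess stated directly, yet also Tess < Vera < Finn < Tariq < Mina < Leo < Gus by chaining the others — so Tess < Gus. Contradiction.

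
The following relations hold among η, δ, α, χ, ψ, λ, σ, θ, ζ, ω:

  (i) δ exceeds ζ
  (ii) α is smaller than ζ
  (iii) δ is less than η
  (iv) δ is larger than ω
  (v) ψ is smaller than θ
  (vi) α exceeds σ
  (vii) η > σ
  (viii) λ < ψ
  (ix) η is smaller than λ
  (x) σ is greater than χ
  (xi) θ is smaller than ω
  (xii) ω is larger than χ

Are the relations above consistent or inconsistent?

inconsistent

Chaining the given relations yields δ < η < λ < ψ < θ < ω, so δ < ω. But one relation states ω < δ. These cannot both hold.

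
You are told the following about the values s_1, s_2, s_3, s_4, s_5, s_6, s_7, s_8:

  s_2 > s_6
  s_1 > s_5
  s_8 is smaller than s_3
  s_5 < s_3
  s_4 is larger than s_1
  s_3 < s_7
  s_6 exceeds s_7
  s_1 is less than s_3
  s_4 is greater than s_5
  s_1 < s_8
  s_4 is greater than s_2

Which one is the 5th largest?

s_3

Chaining the given pairs: s_5 < s_1 < s_8 < s_3 < s_7 < s_6 < s_2 < s_4.
Counting 5 from the largest end gives s_3.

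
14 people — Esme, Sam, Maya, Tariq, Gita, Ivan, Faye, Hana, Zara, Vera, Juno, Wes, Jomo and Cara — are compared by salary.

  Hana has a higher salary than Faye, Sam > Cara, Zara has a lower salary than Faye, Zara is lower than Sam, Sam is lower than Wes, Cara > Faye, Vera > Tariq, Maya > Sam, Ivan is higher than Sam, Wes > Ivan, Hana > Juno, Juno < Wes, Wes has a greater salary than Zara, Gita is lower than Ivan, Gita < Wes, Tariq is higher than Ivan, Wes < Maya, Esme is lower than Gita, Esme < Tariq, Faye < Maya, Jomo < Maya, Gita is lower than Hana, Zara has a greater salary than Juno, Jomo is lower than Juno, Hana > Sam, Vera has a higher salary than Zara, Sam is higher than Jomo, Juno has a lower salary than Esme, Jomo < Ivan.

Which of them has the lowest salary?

Jomo

Chaining upward from Jomo: directly above it, Juno, Sam, Ivan, Maya; then Zara, Esme, Tariq, Wes, Hana; then Faye, Gita, Vera; then Cara.
That covers every other element, and nothing is given below Jomo, so Jomo is the lowest salary.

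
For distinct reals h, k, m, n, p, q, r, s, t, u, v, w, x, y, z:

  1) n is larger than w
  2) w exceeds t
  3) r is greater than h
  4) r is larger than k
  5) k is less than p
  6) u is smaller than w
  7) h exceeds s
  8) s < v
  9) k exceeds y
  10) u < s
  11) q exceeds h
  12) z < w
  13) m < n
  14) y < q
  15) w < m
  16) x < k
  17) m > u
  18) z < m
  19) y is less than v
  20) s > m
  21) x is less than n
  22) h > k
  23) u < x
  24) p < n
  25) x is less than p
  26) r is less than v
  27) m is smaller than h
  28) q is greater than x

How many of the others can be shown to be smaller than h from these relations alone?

The elements the relations force below h are z, t, u, y, w, x, m, k, s — no chain reaches any other.
That is 9.

9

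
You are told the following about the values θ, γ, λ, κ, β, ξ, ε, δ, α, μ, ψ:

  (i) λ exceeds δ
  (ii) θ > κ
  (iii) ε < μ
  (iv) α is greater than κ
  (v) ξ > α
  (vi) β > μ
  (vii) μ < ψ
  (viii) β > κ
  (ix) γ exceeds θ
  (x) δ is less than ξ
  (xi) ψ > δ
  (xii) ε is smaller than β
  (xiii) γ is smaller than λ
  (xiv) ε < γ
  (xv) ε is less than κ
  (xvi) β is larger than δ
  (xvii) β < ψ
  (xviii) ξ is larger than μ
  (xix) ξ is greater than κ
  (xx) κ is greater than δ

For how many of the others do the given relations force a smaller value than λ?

5

From λ the given relations immediately reach δ, γ.
From those, ε, θ — 4 in total.
From those, κ — 5 in total.
No other element is forced below λ by the given relations, so the count is 5.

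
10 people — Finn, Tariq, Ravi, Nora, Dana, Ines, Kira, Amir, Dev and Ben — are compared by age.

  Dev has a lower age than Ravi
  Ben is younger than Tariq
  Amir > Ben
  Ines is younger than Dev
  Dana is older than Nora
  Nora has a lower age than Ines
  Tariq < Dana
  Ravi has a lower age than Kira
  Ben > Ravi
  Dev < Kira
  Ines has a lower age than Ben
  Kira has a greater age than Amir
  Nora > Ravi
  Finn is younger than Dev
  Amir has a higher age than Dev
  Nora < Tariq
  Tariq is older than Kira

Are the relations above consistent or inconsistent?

Chaining the given relations yields Dev < Ravi < Nora < Ines, so Dev < Ines. But one relation states Ines < Dev. These cannot both hold.

inconsistent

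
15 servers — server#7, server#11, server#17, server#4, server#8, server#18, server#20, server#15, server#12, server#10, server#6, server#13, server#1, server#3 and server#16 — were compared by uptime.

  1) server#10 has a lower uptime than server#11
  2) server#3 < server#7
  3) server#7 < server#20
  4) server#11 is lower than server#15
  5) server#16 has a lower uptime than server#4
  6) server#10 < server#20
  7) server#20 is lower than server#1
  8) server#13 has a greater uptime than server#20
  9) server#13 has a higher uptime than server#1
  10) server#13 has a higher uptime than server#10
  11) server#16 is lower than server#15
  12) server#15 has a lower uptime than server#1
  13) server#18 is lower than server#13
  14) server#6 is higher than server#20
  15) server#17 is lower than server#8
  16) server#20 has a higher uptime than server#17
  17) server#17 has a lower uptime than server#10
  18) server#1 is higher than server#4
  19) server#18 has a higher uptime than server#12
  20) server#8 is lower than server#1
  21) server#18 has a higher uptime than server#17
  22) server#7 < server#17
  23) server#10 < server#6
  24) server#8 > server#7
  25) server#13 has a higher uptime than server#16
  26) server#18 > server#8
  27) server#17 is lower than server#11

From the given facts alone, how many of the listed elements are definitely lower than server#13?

Directly below server#13: server#16, server#10, server#20, server#18, server#1.
One step further: server#12, server#7, server#4, server#17, server#8, server#15 (11 so far).
One step further: server#3, server#11 (13 so far).
Nothing else is reachable below server#13; 13 in all.

13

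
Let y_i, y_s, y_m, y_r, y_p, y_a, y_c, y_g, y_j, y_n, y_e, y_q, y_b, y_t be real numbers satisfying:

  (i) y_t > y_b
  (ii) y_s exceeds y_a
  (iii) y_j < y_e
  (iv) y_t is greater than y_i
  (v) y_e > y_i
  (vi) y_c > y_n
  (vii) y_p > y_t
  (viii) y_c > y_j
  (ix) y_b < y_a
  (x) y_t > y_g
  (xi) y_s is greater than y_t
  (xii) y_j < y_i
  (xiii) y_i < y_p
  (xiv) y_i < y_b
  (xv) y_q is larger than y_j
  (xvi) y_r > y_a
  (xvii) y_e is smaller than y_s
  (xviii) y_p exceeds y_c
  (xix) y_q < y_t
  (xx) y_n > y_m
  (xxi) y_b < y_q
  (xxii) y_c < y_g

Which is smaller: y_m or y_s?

y_m

y_m < y_n and y_n < y_c give y_m < y_c.
With y_c < y_g: y_m < y_n < y_c < y_g.
With y_g < y_t: y_m < y_n < y_c < y_g < y_t.
With y_t < y_s: y_m < y_n < y_c < y_g < y_t < y_s.
So y_m < y_s; y_m is the smaller of the two.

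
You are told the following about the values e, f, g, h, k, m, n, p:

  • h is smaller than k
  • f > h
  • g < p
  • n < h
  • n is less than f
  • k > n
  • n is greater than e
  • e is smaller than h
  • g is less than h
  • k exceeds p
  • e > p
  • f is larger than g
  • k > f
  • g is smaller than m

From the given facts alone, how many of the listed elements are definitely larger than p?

5

Directly above p: e, k.
One step further: n, h (4 so far).
One step further: f (5 so far).
No other element is forced above p by the given relations, so the count is 5.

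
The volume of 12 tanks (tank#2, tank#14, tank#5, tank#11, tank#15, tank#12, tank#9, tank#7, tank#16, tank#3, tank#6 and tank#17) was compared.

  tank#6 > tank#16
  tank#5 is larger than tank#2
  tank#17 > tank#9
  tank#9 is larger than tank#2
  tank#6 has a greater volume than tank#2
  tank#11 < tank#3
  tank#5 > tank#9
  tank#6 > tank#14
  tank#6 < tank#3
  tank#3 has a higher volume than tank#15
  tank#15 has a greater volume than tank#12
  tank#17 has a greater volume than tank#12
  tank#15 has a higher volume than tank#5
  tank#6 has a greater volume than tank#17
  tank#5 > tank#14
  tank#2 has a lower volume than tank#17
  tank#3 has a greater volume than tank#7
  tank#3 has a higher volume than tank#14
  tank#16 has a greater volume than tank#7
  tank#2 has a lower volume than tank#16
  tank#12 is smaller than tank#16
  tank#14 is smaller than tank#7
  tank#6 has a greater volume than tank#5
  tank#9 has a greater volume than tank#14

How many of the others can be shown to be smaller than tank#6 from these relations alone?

8

Directly below tank#6: tank#14, tank#2, tank#17, tank#5, tank#16.
One step further: tank#12, tank#9, tank#7 (8 so far).
No other element is forced below tank#6 by the given relations, so the count is 8.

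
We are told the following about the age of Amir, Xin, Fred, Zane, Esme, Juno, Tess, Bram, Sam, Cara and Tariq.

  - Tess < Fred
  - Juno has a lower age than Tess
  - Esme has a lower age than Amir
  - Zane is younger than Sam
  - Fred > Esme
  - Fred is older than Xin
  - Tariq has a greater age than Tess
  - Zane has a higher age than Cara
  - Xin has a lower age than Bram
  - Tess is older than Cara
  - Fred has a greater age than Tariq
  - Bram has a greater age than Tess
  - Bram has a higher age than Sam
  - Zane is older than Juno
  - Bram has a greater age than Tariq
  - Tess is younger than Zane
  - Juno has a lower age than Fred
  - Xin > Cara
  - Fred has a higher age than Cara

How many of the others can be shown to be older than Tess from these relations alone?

5

Directly above Tess: Zane, Tariq, Fred, Bram.
One step further: Sam (5 so far).
No other element is forced above Tess by the given relations, so the count is 5.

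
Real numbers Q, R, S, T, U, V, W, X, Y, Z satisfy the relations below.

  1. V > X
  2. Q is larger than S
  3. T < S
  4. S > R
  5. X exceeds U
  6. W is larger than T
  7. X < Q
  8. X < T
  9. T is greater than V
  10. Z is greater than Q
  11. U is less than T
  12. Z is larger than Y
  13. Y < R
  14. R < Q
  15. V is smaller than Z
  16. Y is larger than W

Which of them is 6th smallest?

Y

Piecing the relations together gives one ordering: U < X < V < T < W < Y < R < S < Q < Z.
The 6th smallest is Y.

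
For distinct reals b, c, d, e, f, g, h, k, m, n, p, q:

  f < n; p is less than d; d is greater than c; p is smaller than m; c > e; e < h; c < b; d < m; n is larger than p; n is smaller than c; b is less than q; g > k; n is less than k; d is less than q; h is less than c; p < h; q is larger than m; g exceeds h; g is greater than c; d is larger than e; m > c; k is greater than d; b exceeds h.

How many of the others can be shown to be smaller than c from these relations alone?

5

Directly below c: e, n, h.
One step further: f, p (5 so far).
Nothing else is reachable below c; 5 in all.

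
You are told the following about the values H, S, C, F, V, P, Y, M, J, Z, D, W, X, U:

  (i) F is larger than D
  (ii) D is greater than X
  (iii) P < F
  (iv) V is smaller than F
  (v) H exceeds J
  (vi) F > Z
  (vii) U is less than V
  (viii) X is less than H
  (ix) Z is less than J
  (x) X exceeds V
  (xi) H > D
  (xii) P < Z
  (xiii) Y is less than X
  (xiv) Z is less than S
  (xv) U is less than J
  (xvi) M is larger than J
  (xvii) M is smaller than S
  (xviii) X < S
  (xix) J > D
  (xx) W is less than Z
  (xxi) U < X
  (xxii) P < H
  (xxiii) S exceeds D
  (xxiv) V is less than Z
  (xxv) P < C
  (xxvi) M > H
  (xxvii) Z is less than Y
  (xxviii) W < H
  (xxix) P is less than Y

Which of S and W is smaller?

W

W < Z < Y < X < D < J < H < M < S, by transitivity through Z, Y, X, D, J, H, M.
So W < S; W is the smaller of the two.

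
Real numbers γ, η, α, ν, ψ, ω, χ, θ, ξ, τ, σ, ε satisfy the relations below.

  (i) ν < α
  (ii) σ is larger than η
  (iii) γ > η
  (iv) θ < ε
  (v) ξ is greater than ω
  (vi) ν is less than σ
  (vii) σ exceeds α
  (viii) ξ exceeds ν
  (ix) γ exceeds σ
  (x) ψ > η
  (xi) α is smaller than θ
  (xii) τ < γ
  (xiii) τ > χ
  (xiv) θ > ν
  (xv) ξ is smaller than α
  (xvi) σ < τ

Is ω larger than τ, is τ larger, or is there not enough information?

ω < ξ and ξ < α give ω < α.
Then α < σ extends the chain to σ.
With σ < τ: ω < ξ < α < σ < τ.
So τ is larger.

τ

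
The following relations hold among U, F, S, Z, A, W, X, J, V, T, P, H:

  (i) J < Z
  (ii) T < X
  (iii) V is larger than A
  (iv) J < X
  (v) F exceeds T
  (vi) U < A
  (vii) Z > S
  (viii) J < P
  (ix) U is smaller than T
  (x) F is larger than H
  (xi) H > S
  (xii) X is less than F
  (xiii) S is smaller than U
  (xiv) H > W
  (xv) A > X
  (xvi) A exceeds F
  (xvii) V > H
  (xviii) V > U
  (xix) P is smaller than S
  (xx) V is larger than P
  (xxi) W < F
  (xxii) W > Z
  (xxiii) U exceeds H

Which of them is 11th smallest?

The consecutive relations fix a unique order: J < P < S < Z < W < H < U < T < X < F < A < V.
The 11th smallest is A.

A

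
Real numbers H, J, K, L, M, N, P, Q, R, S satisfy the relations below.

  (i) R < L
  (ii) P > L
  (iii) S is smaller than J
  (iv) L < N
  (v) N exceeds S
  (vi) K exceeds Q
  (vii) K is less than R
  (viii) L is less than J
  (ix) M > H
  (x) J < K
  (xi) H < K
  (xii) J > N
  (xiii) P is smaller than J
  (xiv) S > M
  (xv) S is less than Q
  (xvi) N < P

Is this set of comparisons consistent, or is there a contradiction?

We have J < K stated directly, yet also K < R < L < N < P < J by chaining the others — so K < J. Contradiction.

inconsistent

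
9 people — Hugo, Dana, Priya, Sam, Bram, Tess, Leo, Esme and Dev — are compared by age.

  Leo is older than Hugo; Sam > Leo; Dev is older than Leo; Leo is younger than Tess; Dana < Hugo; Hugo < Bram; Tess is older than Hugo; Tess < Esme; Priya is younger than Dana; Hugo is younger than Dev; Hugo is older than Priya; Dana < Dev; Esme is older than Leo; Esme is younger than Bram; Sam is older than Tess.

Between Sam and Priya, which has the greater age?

Priya < Dana and Dana < Hugo give Priya < Hugo.
With Hugo < Leo: Priya < Dana < Hugo < Leo.
With Leo < Tess: Priya < Dana < Hugo < Leo < Tess.
With Tess < Sam: Priya < Dana < Hugo < Leo < Tess < Sam.
So Priya < Sam; Sam is the older of the two.

Sam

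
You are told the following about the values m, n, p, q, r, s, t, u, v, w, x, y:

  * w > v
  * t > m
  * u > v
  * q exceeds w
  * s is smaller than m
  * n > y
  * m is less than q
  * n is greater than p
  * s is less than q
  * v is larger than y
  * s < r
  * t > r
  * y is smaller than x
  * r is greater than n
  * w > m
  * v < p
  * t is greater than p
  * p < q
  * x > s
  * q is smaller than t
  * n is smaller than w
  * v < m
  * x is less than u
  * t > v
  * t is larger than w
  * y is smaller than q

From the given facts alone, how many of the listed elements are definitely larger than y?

From y the given relations immediately reach v, n, x, q.
From those, p, u, m, r, w, t — 10 in total.
No other element is forced above y by the given relations, so the count is 10.

10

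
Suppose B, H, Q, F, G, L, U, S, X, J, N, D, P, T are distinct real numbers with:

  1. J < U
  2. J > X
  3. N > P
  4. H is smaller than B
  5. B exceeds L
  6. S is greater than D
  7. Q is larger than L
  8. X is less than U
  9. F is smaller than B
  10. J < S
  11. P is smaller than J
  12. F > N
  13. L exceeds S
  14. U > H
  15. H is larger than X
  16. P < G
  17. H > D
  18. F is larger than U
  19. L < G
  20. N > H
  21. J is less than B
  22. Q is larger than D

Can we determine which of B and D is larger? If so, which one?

Following the relations from D: D < H < U < F < B.
So B is larger.

B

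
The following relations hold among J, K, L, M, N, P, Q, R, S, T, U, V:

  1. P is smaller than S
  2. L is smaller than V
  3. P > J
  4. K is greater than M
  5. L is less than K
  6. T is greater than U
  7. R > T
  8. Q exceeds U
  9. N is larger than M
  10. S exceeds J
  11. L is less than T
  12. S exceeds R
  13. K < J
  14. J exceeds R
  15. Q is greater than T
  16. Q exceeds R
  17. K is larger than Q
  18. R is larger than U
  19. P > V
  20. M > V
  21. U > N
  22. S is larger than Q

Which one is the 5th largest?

Q

Chaining the given pairs: L < V < M < N < U < T < R < Q < K < J < P < S.
Counting 5 from the largest end gives Q.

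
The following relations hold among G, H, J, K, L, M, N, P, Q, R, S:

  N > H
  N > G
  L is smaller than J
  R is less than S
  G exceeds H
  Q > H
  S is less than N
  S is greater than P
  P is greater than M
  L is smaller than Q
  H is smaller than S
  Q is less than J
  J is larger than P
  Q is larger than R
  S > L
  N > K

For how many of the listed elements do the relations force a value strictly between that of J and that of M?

Chaining upward from M reaches: P, S, N.
Chaining downward from J reaches: H, P, L, R, Q.
Strictly between M and J are those in both lists: P — 1 element.

1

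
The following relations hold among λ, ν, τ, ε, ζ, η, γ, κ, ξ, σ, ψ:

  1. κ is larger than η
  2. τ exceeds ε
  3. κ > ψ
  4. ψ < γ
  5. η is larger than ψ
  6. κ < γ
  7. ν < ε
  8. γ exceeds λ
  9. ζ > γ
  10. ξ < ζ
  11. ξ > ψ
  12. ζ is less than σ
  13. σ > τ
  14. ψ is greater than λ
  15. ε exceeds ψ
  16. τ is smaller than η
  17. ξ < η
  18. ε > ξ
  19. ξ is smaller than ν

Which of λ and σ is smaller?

λ

Chaining the given relations: λ < ψ < ξ < ν < ε < τ < η < κ < γ < ζ < σ.
So λ < σ; λ is the smaller of the two.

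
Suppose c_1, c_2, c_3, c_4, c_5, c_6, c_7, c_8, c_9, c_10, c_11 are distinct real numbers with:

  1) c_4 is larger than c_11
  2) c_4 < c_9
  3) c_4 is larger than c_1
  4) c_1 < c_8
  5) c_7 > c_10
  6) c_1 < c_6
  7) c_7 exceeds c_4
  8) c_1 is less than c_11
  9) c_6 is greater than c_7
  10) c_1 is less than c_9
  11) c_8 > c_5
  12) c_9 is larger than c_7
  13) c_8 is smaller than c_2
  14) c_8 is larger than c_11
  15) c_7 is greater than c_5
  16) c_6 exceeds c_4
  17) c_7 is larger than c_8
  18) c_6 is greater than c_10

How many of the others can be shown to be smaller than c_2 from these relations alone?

Directly below c_2: c_8.
One step further: c_1, c_11, c_5 (4 so far).
No other element is forced below c_2 by the given relations, so the count is 4.

4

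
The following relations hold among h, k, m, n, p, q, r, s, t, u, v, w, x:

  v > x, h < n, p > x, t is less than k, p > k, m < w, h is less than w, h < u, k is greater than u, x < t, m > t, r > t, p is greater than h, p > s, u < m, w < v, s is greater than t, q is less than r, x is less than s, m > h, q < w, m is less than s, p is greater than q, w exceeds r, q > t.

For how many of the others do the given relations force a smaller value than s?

5

Directly below s: x, t, m.
One step further: h, u (5 so far).
No other element is forced below s by the given relations, so the count is 5.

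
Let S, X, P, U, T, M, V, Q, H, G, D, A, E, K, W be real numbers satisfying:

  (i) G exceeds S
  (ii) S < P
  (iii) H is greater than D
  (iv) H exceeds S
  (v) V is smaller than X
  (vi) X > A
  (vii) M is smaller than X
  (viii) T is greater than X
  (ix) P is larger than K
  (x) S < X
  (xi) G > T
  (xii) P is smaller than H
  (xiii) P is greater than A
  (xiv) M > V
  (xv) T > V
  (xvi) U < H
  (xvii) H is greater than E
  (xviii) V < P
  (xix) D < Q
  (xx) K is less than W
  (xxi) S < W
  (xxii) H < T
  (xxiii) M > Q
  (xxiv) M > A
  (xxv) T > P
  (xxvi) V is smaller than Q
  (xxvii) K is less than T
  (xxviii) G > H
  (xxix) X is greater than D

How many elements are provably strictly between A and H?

1

Chaining upward from A reaches: P, M, X, T, G.
Chaining downward from H reaches: D, E, V, S, K, U, P.
Strictly between A and H are those in both lists: P — 1 element.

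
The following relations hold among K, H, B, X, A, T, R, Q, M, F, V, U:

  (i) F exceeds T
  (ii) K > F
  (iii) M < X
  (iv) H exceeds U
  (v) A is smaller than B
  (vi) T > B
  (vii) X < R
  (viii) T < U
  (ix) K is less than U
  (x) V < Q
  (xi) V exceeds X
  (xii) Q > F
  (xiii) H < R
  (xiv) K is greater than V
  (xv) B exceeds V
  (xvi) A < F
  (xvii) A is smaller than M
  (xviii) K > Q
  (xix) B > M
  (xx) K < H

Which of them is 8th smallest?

The consecutive relations fix a unique order: A < M < X < V < B < T < F < Q < K < U < H < R.
Counting 8 from the smallest end gives Q.

Q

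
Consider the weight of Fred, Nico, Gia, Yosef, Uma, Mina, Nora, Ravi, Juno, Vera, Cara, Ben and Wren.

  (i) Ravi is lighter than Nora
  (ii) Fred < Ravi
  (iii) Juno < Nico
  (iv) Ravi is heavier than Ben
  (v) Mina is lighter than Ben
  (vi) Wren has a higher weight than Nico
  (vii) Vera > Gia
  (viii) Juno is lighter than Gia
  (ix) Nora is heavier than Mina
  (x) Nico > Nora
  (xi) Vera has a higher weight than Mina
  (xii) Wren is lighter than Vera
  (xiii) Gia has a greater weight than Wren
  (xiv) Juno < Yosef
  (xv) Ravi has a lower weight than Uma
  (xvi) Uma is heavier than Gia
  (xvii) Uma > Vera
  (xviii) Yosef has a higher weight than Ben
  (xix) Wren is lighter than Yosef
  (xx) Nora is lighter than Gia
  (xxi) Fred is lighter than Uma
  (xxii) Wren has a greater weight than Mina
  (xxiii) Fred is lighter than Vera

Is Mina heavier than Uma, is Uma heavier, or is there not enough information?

Following the relations from Mina: Mina < Ben < Ravi < Nora < Nico < Wren < Gia < Uma.
So Uma is heavier.

Uma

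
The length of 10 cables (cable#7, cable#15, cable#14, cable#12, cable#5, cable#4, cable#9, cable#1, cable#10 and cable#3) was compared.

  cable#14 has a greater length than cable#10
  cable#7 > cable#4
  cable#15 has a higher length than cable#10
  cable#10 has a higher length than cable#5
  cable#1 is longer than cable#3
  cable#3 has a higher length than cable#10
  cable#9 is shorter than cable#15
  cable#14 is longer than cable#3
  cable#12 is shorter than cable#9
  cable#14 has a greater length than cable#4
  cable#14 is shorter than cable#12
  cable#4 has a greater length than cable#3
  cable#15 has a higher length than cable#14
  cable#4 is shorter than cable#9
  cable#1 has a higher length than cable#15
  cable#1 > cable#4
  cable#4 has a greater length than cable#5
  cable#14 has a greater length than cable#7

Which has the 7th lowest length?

cable#12

Piecing the relations together gives one ordering: cable#5 < cable#10 < cable#3 < cable#4 < cable#7 < cable#14 < cable#12 < cable#9 < cable#15 < cable#1.
The 7th smallest is cable#12.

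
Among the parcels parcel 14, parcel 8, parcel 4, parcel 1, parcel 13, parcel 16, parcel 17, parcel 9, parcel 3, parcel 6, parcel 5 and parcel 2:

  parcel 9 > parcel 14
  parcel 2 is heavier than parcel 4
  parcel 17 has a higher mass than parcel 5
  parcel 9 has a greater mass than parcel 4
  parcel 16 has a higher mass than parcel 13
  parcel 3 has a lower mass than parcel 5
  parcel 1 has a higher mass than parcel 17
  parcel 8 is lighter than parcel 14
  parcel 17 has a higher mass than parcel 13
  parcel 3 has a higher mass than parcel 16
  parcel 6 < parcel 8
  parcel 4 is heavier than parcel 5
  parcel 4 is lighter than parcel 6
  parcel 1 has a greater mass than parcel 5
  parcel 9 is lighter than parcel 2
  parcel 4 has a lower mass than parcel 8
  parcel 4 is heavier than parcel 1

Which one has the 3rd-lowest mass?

parcel 3

Chaining the given pairs: parcel 13 < parcel 16 < parcel 3 < parcel 5 < parcel 17 < parcel 1 < parcel 4 < parcel 6 < parcel 8 < parcel 14 < parcel 9 < parcel 2.
The 3rd smallest is parcel 3.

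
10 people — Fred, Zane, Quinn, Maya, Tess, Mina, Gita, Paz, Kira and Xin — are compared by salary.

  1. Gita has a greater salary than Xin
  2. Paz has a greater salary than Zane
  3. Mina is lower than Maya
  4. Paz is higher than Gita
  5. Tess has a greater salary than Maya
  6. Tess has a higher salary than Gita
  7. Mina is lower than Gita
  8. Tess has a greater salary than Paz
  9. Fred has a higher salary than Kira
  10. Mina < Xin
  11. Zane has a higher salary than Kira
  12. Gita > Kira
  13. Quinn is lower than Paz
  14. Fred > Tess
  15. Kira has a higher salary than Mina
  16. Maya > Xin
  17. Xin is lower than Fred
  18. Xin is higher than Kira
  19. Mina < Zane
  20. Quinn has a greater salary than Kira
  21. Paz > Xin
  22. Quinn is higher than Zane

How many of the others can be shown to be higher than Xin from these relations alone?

Directly above Xin: Gita, Maya, Paz, Fred.
One step further: Tess (5 so far).
Nothing else is reachable above Xin; 5 in all.

5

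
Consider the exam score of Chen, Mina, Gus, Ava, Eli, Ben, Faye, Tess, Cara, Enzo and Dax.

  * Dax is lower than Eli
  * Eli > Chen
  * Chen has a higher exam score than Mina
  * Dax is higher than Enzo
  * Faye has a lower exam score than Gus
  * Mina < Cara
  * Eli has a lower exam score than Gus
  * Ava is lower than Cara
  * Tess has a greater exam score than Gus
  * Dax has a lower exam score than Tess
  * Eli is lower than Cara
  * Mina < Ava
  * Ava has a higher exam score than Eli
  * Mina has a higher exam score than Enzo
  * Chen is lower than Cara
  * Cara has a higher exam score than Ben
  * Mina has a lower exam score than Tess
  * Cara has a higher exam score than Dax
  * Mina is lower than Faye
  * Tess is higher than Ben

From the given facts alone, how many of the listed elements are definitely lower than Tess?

8

Directly below Tess: Mina, Dax, Ben, Gus.
One step further: Enzo, Eli, Faye (7 so far).
One step further: Chen (8 so far).
No other element is forced below Tess by the given relations, so the count is 8.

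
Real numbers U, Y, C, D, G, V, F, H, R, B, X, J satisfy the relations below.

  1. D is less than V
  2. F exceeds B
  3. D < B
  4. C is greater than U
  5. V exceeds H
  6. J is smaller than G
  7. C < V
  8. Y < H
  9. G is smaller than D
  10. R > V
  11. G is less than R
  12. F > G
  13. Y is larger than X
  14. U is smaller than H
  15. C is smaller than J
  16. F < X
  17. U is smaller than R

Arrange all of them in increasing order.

U < C < J < G < D < B < F < X < Y < H < V < R

The consecutive links are each given: U < C; C < J; J < G; G < D; D < B; B < F; F < X; X < Y; Y < H; H < V; V < R.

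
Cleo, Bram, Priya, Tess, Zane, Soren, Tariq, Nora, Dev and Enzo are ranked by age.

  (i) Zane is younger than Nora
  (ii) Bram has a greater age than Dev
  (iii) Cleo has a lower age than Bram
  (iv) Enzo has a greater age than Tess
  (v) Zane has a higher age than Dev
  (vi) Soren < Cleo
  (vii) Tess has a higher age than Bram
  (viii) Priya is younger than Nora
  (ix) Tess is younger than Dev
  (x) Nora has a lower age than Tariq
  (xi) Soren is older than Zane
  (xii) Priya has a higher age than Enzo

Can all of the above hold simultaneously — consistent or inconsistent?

inconsistent

We have Tess < Dev stated directly, yet also Dev < Zane < Soren < Cleo < Bram < Tess by chaining the others — so Dev < Tess. Contradiction.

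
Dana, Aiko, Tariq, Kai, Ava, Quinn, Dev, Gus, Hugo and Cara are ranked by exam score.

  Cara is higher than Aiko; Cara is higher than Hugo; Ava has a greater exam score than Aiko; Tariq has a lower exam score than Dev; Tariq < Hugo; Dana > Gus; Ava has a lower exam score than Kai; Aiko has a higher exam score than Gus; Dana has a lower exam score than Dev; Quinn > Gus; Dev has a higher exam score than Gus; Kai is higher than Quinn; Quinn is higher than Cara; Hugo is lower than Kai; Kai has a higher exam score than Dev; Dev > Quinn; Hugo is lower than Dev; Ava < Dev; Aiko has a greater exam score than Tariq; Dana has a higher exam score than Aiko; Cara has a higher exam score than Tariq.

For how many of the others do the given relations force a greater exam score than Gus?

7

The elements the relations force above Gus are Aiko, Cara, Ava, Dana, Quinn, Dev, Kai — no chain reaches any other.
That is 7.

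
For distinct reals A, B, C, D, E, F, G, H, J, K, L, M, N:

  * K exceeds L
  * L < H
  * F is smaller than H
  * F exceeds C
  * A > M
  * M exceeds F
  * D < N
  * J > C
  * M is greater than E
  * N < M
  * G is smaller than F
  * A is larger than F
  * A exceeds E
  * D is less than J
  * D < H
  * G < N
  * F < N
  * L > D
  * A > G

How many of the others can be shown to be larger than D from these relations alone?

7

From D the given relations immediately reach J, L, N, H.
From those, K, M — 6 in total.
From those, A — 7 in total.
No other element is forced above D by the given relations, so the count is 7.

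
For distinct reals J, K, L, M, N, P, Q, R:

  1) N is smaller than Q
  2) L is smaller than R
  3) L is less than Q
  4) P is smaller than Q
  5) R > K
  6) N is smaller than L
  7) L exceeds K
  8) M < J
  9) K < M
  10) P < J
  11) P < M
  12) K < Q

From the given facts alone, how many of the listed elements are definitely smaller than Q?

4

From Q the given relations immediately reach N, K, L, P.
No other element is forced below Q by the given relations, so the count is 4.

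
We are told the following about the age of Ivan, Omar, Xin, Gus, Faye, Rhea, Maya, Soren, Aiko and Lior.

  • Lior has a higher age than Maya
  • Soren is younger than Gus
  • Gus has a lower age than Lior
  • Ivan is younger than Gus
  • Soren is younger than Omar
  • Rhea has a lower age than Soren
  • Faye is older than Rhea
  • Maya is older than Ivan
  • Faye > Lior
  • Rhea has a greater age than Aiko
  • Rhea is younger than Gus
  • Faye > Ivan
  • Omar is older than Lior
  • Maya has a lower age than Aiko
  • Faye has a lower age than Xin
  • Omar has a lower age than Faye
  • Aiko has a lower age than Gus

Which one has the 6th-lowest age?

Piecing the relations together gives one ordering: Ivan < Maya < Aiko < Rhea < Soren < Gus < Lior < Omar < Faye < Xin.
The 6th smallest is Gus.

Gus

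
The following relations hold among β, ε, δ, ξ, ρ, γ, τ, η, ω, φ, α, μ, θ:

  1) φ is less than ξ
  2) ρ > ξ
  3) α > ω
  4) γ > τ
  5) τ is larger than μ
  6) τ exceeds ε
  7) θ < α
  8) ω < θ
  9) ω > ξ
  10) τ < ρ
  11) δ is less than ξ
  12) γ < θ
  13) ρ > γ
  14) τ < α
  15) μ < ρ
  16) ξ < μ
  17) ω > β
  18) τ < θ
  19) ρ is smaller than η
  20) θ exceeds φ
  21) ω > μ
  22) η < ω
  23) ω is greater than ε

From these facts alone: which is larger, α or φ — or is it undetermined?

α

φ < ξ and ξ < μ give φ < μ.
With μ < τ: φ < ξ < μ < τ.
With τ < γ: φ < ξ < μ < τ < γ.
With γ < ρ: φ < ξ < μ < τ < γ < ρ.
With ρ < η: φ < ξ < μ < τ < γ < ρ < η.
Then η < ω extends the chain to ω.
With ω < θ: φ < ξ < μ < τ < γ < ρ < η < ω < θ.
Then θ < α extends the chain to α.
So α is larger.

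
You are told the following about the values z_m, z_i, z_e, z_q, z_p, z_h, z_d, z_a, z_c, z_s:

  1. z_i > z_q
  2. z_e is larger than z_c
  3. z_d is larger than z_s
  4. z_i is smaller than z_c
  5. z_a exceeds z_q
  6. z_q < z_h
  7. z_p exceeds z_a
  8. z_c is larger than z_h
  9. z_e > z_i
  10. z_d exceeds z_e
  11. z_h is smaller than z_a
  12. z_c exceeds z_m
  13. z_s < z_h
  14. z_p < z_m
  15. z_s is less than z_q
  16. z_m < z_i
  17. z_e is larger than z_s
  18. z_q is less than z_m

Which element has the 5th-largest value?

z_m

Chaining the given pairs: z_s < z_q < z_h < z_a < z_p < z_m < z_i < z_c < z_e < z_d.
The 5th largest is z_m.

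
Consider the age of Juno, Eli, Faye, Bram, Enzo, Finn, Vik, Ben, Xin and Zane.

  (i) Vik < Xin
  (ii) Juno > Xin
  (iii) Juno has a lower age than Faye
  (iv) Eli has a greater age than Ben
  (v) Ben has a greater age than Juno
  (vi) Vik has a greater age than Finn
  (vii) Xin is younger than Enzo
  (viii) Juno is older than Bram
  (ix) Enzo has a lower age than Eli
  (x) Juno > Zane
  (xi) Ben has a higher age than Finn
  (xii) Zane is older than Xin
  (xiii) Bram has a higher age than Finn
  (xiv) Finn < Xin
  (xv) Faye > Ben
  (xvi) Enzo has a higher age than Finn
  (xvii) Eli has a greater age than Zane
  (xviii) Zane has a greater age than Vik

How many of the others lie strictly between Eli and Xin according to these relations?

4

Chaining upward from Xin reaches: Zane, Juno, Ben, Enzo, Faye.
Chaining downward from Eli reaches: Finn, Vik, Bram, Zane, Juno, Ben, Enzo.
Strictly between Xin and Eli are those in both lists: Zane, Juno, Ben, Enzo — 4 elements.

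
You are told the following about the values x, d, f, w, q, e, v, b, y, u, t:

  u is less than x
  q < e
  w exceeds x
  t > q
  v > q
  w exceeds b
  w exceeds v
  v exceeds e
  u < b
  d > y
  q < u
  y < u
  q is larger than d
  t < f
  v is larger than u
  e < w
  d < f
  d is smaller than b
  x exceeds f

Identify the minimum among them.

y

Chaining upward from y: directly above it, d, u; then q, b, v, f, x; then t, e, w.
That covers every other element, and nothing is given below y, so y is the minimum.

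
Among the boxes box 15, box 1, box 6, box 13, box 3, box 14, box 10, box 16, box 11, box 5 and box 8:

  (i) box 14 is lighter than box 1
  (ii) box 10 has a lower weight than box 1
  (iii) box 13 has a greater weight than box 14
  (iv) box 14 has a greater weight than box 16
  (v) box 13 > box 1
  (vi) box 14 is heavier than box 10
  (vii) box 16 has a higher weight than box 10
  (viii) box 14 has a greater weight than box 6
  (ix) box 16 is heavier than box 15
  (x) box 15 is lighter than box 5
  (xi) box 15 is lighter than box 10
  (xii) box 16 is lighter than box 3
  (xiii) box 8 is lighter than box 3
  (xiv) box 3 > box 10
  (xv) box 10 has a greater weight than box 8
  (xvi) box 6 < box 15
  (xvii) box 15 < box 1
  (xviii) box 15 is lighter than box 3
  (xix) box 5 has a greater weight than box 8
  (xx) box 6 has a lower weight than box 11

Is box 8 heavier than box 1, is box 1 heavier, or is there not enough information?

box 1

Link the given pairs in sequence: box 8 < box 10; box 10 < box 16; box 16 < box 14; box 14 < box 1.
Together: box 8 < box 10 < box 16 < box 14 < box 1.
So box 1 is heavier.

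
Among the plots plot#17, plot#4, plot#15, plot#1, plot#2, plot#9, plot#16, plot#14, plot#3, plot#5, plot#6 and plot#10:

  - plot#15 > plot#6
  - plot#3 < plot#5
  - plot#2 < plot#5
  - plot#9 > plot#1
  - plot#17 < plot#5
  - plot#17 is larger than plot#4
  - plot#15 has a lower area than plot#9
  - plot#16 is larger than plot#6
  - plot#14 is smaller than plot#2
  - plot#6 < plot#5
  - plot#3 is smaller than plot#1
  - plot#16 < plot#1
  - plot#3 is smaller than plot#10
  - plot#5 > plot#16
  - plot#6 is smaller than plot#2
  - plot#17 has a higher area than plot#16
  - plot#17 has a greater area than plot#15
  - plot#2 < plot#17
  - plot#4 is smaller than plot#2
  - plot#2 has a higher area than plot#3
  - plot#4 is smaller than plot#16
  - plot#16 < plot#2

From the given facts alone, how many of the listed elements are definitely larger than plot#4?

6

From plot#4 the given relations immediately reach plot#16, plot#2, plot#17.
From those, plot#1, plot#5 — 5 in total.
From those, plot#9 — 6 in total.
Nothing else is reachable above plot#4; 6 in all.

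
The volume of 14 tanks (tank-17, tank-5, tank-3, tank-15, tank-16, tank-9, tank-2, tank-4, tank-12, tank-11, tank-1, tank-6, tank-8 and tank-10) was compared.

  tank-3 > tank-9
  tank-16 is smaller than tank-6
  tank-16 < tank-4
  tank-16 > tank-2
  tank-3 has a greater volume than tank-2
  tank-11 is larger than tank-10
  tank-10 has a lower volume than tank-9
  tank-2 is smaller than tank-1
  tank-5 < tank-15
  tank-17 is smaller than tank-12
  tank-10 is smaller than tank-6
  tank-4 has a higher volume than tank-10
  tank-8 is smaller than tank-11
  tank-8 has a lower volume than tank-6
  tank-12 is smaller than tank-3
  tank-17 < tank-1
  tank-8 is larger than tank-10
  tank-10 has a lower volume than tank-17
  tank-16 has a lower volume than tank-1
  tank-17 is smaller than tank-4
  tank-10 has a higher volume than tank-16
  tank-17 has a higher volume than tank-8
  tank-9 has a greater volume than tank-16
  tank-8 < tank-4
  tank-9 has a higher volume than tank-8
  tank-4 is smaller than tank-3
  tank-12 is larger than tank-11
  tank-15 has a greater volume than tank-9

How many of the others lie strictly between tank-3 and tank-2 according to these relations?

8

The relations place tank-2 below tank-3. An element lies strictly between them when it is forced above tank-2 and also forced below tank-3.
Above tank-2: {tank-16, tank-10, tank-8, tank-17, tank-11, tank-1, tank-12, tank-4, tank-6, tank-9, tank-15}. Below tank-3: {tank-16, tank-10, tank-8, tank-17, tank-11, tank-12, tank-4, tank-9}.
Intersection: {tank-16, tank-10, tank-8, tank-17, tank-11, tank-12, tank-4, tank-9} — 8.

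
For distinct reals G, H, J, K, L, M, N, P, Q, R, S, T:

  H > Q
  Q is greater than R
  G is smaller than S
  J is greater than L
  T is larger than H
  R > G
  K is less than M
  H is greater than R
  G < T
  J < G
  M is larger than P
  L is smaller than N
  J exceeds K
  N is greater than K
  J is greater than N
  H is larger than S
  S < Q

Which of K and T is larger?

T

K < N < J < G < R < H < T, by transitivity through N, J, G, R, H.
So K < T; T is the larger of the two.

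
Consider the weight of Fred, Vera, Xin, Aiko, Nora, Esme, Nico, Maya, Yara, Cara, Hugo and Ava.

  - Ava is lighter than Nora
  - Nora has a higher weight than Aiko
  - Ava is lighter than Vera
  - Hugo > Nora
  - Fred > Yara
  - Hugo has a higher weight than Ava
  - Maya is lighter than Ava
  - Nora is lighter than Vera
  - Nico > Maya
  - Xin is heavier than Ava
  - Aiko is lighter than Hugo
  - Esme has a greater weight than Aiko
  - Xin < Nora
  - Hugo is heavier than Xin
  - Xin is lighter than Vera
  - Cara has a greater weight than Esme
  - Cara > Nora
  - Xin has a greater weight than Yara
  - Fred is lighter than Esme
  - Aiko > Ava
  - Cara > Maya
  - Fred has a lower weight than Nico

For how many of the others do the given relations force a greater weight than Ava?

7

The elements the relations force above Ava are Xin, Aiko, Nora, Esme, Hugo, Vera, Cara — no chain reaches any other.
That is 7.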